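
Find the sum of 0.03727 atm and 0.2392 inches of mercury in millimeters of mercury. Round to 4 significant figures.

0.03727 atm = 28.3252 mmHg and 0.2392 inHg = 6.07568 mmHg.
28.3252 + 6.07568 ≈ 34.40 mmHg.

34.40 mmHg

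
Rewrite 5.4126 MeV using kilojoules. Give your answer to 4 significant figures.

8.672 × 10^-16 kilojoules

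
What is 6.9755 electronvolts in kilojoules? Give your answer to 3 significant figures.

1.12e-21 kilojoules

1 electronvolt = 1.60218e-22 kJ.
So 6.9755 × 1.60218e-22 ≈ 1.12e-21 kJ.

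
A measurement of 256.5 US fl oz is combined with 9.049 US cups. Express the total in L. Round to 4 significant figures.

9.726 L

256.5 US fl oz = 7.585610 L and 9.049 US cup = 2.140887 L.
7.585610 + 2.140887 ≈ 9.726 L.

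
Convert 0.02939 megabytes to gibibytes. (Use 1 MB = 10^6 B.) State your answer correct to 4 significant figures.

2.737 × 10^-5 GiB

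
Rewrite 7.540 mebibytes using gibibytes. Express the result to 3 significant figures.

0.00736 gibibytes

1 MiB = 0.0009765625 gibibytes.
Thus 7.540 × 0.0009765625 ≈ 0.00736 GiB.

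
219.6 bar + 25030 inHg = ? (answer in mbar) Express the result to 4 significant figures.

1.067 × 10^6 millibar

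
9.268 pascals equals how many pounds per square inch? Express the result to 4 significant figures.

1 Pa = 0.000145038 psi.
9.268 × 0.000145038 ≈ 0.001344 psi.

0.001344 psi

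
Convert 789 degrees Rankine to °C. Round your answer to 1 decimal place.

165.2 °C

°R = (°C + 273.15) × 9/5.
Applying the formula gives 165.2 °C.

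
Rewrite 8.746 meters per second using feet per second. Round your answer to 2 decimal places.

28.69 ft/s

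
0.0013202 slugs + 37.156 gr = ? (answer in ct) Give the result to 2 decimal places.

0.0013202 slug = 96.3344 ct and 37.156 gr = 12.0383 ct.
96.3344 + 12.0383 ≈ 108.37 ct.

108.37 carats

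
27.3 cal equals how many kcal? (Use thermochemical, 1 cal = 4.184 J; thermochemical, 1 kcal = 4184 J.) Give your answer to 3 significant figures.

0.0273 kcal

1 calorie = 0.00100000 kilocalories.
Thus 27.3 × 0.00100000 ≈ 0.0273 kcal.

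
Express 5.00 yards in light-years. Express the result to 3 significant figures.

4.83e-16 ly

1 yd = 9.66522e-17 ly.
5.00 × 9.66522e-17 ≈ 4.83e-16 ly.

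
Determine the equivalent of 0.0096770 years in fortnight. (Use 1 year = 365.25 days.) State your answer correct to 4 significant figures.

0.2525 fortnight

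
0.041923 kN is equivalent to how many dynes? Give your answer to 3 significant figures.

1 kilonewton = 1.00000e+8 dyn.
0.041923 × 1.00000e+8 ≈ 4.19e+6 dyn.

4.19e+6 dynes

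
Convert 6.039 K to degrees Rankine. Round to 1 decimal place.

10.9 degrees Rankine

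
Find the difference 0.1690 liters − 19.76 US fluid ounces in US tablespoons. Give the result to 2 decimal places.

0.1690 L = 11.4291 US tbsp and 19.76 US fl oz = 39.5200 US tbsp.
11.4291 − 39.5200 ≈ -28.09 US tbsp.

-28.09 US tbsp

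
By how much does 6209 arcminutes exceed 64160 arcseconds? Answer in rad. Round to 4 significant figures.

1.495 rad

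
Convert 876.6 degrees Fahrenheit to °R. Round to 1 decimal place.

1336.3 °R

°R = °F + 459.67.
Applying the formula gives 1336.3 °R.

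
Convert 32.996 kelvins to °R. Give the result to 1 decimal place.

59.4 °R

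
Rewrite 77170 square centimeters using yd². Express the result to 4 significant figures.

1 square centimeter = 0.000119599 square yards.
Thus 77170 × 0.000119599 ≈ 9.229 yd².

9.229 yd²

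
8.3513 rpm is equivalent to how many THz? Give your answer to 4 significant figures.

1.392e-13 terahertz

1 rpm = 1.66667e-14 THz.
8.3513 × 1.66667e-14 ≈ 1.392e-13 THz.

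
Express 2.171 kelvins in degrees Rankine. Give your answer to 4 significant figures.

°R = K × 9/5.
Applying the formula gives 3.908 °R.

3.908 degrees Rankine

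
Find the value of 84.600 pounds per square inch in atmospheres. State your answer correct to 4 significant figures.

5.757 atmospheres

1 pound per square inch = 0.0680460 atm.
Then 84.600 × 0.0680460 ≈ 5.757 atm.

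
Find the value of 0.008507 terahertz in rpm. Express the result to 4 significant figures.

5.104 × 10^11 revolutions per minute

1 terahertz = 6.00000 × 10^13 rpm.
0.008507 × 6.00000 × 10^13 ≈ 5.104 × 10^11 rpm.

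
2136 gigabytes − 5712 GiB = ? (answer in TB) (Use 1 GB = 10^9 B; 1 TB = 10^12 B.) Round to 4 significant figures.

2136 GB = 2.13600 TB and 5712 GiB = 6.13321 TB.
2.13600 − 6.13321 ≈ -3.997 TB.

-3.997 terabytes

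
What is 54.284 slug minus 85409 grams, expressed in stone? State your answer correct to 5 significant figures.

111.30 st

54.284 slug = 124.753 st and 85409 g = 13.4496 st.
124.753 − 13.4496 ≈ 111.30 st.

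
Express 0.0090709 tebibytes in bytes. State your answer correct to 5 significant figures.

9.9736e+9 B

1 TiB = 1.099512e+12 B.
So 0.0090709 × 1.099512e+12 ≈ 9.9736e+9 B.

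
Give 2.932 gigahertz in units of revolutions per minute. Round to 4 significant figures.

1.759e+11 revolutions per minute

1 gigahertz = 6.00000e+10 revolutions per minute.
Then 2.932 × 6.00000e+10 ≈ 1.759e+11 rpm.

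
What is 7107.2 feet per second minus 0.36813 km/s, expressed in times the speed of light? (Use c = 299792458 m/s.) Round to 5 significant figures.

7107.2 ft/s = 7.22591e-6 c and 0.36813 km/s = 1.22795e-6 c.
7.22591e-6 − 1.22795e-6 ≈ 5.9980e-6 c.

5.9980e-6 times the speed of light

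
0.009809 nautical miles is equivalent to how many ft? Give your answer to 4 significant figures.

59.60 ft

1 nautical mile = 6076.12 ft.
Then 0.009809 × 6076.12 ≈ 59.60 ft.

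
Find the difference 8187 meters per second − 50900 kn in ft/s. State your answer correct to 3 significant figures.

-59000 ft/s

8187 m/s = 26860.2 ft/s and 50900 kn = 85909.5 ft/s.
26860.2 − 85909.5 ≈ -59000 ft/s.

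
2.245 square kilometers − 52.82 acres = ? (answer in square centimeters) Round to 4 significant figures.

2.031e+10 square centimeters

2.245 km² = 2.24500e+10 cm² and 52.82 acre = 2.13755e+9 cm².
2.24500e+10 − 2.13755e+9 ≈ 2.031e+10 cm².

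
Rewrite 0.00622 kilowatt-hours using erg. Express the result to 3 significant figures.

2.24e+11 erg

1 kWh = 3.60000e+13 ergs.
So 0.00622 × 3.60000e+13 ≈ 2.24e+11 erg.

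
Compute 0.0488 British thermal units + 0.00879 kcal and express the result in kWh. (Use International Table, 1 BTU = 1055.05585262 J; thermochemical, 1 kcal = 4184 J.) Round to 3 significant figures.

0.0488 BTU = 1.43019e-5 kWh and 0.00879 kcal = 1.02159e-5 kWh.
1.43019e-5 + 1.02159e-5 ≈ 2.45e-5 kWh.

2.45e-5 kilowatt-hours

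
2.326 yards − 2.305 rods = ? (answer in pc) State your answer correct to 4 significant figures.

-3.068 × 10^-16 parsecs

2.326 yd = 6.89280 × 10^-17 pc and 2.305 rod = 3.75681 × 10^-16 pc.
6.89280 × 10^-17 − 3.75681 × 10^-16 ≈ -3.068 × 10^-16 pc.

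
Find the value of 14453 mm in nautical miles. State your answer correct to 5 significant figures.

1 mm = 5.39957 × 10^-7 nautical miles.
14453 × 5.39957 × 10^-7 ≈ 0.0078040 nmi.

0.0078040 nmi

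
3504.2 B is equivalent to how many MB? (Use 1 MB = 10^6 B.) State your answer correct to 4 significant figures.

1 byte = 1.00000e-6 MB.
So 3504.2 × 1.00000e-6 ≈ 0.003504 MB.

0.003504 MB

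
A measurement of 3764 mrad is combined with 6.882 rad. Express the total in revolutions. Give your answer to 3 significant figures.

3764 mrad = 0.599059 rev and 6.882 rad = 1.09530 rev.
0.599059 + 1.09530 ≈ 1.69 rev.

1.69 rev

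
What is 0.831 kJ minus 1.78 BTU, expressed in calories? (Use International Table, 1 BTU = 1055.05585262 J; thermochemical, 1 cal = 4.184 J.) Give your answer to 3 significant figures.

0.831 kJ = 198.614 cal and 1.78 BTU = 448.853 cal.
198.614 − 448.853 ≈ -250 cal.

-250 cal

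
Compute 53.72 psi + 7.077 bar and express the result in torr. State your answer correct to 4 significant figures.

8086 torr

53.72 psi = 2778.13 torr and 7.077 bar = 5308.19 torr.
2778.13 + 5308.19 ≈ 8086 torr.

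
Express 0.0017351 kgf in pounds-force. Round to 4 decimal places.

0.0038 lbf

1 kilogram-force = 2.20462 lbf.
So 0.0017351 × 2.20462 ≈ 0.0038 lbf.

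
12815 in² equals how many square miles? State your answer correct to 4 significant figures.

3.192e-6 square miles

1 in² = 2.49098e-10 mi².
12815 × 2.49098e-10 ≈ 3.192e-6 mi².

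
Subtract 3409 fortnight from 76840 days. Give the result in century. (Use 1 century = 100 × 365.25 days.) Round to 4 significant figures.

76840 d = 2.10376 century and 3409 fortnight = 1.30667 century.
2.10376 − 1.30667 ≈ 0.7971 century.

0.7971 centuries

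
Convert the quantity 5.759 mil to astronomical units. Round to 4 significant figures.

9.778 × 10^-16 au

1 mil = 1.69789 × 10^-16 au.
So 5.759 × 1.69789 × 10^-16 ≈ 9.778 × 10^-16 au.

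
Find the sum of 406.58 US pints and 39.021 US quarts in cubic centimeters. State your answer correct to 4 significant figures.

229300 cubic centimeters

406.58 US pt = 192384 cm³ and 39.021 US qt = 36927.6 cm³.
192384 + 36927.6 ≈ 229300 cm³.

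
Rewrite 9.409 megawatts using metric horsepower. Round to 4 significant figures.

12790 PS

1 megawatt = 1359.62 PS.
So 9.409 × 1359.62 ≈ 12790 PS.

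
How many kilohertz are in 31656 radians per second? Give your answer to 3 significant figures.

5.04 kHz

1 rad/s = 0.000159155 kHz.
Thus 31656 × 0.000159155 ≈ 5.04 kHz.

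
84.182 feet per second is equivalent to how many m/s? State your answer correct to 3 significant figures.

1 ft/s = 0.304800 meters per second.
Thus 84.182 × 0.304800 ≈ 25.7 m/s.

25.7 m/s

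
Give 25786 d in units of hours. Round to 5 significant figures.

1 d = 24.0000 h.
So 25786 × 24.0000 ≈ 618860 h.

618860 h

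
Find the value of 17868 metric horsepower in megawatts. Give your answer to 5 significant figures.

13.142 MW

1 PS = 0.000735499 MW.
17868 × 0.000735499 ≈ 13.142 MW.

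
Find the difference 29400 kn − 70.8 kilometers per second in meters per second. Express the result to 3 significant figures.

29400 kn = 15124.7 m/s and 70.8 km/s = 70800.0 m/s.
15124.7 − 70800.0 ≈ -55700 m/s.

-55700 m/s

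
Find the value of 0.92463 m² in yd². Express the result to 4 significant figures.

1 m² = 1.19599 yd².
Thus 0.92463 × 1.19599 ≈ 1.106 yd².

1.106 yd²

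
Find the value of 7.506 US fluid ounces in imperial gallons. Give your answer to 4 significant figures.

1 US fluid ounce = 0.00650527 imp gal.
Then 7.506 × 0.00650527 ≈ 0.04883 imp gal.

0.04883 imperial gallons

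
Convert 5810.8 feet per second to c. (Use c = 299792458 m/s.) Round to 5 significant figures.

1 ft/s = 1.016703 × 10^-9 times the speed of light.
Then 5810.8 × 1.016703 × 10^-9 ≈ 5.9079 × 10^-6 c.

5.9079 × 10^-6 c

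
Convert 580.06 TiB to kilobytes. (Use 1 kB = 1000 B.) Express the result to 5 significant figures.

6.3778e+11 kB

1 TiB = 1.09951e+9 kB.
So 580.06 × 1.09951e+9 ≈ 6.3778e+11 kB.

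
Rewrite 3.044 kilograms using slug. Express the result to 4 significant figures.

1 kilogram = 0.0685218 slugs.
Then 3.044 × 0.0685218 ≈ 0.2086 slug.

0.2086 slug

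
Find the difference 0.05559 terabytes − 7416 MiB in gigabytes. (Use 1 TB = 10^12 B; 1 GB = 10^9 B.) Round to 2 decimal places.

47.81 GB

0.05559 TB = 55.5900 GB and 7416 MiB = 7.77624 GB.
55.5900 − 7.77624 ≈ 47.81 GB.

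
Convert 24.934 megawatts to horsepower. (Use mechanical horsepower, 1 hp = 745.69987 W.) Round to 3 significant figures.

1 MW = 1341.02 hp.
So 24.934 × 1341.02 ≈ 33400 hp.

33400 horsepower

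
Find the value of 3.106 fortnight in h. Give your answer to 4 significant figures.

1044 h

1 fortnight = 336.000 h.
So 3.106 × 336.000 ≈ 1044 h.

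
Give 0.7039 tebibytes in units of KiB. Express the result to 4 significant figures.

1 TiB = 1.07374 × 10^9 kibibytes.
Thus 0.7039 × 1.07374 × 10^9 ≈ 7.558 × 10^8 KiB.

7.558 × 10^8 KiB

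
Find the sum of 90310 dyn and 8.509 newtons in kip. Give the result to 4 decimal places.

90310 dyn = 0.000203025 kip and 8.509 N = 0.00191290 kip.
0.000203025 + 0.00191290 ≈ 0.0021 kip.

0.0021 kips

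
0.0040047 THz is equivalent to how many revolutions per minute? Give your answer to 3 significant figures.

2.40e+11 rpm

1 THz = 6.00000e+13 rpm.
Thus 0.0040047 × 6.00000e+13 ≈ 2.40e+11 rpm.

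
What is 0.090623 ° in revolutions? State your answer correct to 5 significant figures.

1 degree = 0.00277778 revolutions.
0.090623 × 0.00277778 ≈ 0.00025173 rev.

0.00025173 rev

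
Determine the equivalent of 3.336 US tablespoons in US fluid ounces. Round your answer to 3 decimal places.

1 US tbsp = 0.500000 US fl oz.
3.336 × 0.500000 ≈ 1.668 US fl oz.

1.668 US fl oz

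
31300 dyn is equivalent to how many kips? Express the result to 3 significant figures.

7.04 × 10^-5 kip

1 dyne = 2.24809 × 10^-9 kip.
Thus 31300 × 2.24809 × 10^-9 ≈ 7.04 × 10^-5 kip.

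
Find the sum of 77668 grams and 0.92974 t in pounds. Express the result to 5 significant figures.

2221.0 lb

77668 g = 171.229 lb and 0.92974 t = 2049.73 lb.
171.229 + 2049.73 ≈ 2221.0 lb.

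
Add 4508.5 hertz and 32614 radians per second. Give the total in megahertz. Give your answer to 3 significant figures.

4508.5 Hz = 0.00450850 MHz and 32614 rad/s = 0.00519068 MHz.
0.00450850 + 0.00519068 ≈ 0.00970 MHz.

0.00970 MHz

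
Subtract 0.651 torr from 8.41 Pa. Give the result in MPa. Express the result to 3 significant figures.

-7.84e-5 megapascals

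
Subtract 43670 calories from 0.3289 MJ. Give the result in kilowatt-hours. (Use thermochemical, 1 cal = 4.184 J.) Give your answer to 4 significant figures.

0.3289 MJ = 0.0913611 kWh and 43670 cal = 0.0507542 kWh.
0.0913611 − 0.0507542 ≈ 0.04061 kWh.

0.04061 kilowatt-hours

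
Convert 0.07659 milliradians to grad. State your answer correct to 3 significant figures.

0.00488 grad

1 mrad = 0.0636620 gradians.
0.07659 × 0.0636620 ≈ 0.00488 grad.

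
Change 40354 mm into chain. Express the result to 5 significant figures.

2.0060 chains

1 mm = 4.97097e-5 chain.
40354 × 4.97097e-5 ≈ 2.0060 chain.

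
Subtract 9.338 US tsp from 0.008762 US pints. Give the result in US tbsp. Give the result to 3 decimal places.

-2.832 US tbsp

0.008762 US pt = 0.280384 US tbsp and 9.338 US tsp = 3.11267 US tbsp.
0.280384 − 3.11267 ≈ -2.832 US tbsp.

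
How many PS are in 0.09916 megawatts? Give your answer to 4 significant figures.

1 megawatt = 1359.62 PS.
Thus 0.09916 × 1359.62 ≈ 134.8 PS.

134.8 PS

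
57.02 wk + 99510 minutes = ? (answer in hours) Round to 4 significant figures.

57.02 wk = 9579.36 h and 99510 min = 1658.50 h.
9579.36 + 1658.50 ≈ 11240 h.

11240 hours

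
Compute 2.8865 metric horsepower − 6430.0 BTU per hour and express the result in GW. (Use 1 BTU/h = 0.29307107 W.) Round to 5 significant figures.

2.8865 PS = 2.12302 × 10^-6 GW and 6430.0 BTU/h = 1.88445 × 10^-6 GW.
2.12302 × 10^-6 − 1.88445 × 10^-6 ≈ 2.3857 × 10^-7 GW.

2.3857 × 10^-7 gigawatts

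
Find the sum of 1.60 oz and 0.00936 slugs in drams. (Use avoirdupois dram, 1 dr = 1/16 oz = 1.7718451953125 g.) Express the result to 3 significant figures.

1.60 oz = 25.6000 dr and 0.00936 slug = 77.0942 dr.
25.6000 + 77.0942 ≈ 103 dr.

103 dr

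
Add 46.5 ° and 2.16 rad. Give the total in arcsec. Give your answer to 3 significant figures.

46.5 ° = 167400 arcsec and 2.16 rad = 445532 arcsec.
167400 + 445532 ≈ 613000 arcsec.

613000 arcsec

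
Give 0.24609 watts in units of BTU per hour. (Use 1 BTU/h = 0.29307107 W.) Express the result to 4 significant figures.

0.8397 BTU/h

1 watt = 3.41214 BTU/h.
0.24609 × 3.41214 ≈ 0.8397 BTU/h.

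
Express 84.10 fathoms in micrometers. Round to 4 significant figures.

1 fathom = 1.82880e+6 micrometers.
84.10 × 1.82880e+6 ≈ 1.538e+8 μm.

1.538e+8 micrometers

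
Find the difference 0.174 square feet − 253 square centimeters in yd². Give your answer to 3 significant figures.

-0.0109 square yards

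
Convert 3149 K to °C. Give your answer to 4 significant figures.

2876 °C

K = °C + 273.15.
Applying the formula gives 2876 °C.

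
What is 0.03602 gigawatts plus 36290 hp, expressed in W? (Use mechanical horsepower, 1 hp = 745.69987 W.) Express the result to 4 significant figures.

0.03602 GW = 3.60200e+7 W and 36290 hp = 2.70614e+7 W.
3.60200e+7 + 2.70614e+7 ≈ 6.308e+7 W.

6.308e+7 W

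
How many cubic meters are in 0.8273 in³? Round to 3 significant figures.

1.36e-5 m³

1 cubic inch = 1.63871e-5 cubic meters.
Thus 0.8273 × 1.63871e-5 ≈ 1.36e-5 m³.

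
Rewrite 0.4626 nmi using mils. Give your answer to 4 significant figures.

1 nmi = 7.29134e+7 mil.
Then 0.4626 × 7.29134e+7 ≈ 3.373e+7 mil.

3.373e+7 mils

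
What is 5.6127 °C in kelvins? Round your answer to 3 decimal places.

278.763 kelvins

K = °C + 273.15.
Applying the formula gives 278.763 K.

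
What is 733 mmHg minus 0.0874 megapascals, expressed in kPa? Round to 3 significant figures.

10.3 kPa

733 mmHg = 97.7253 kPa and 0.0874 MPa = 87.4000 kPa.
97.7253 − 87.4000 ≈ 10.3 kPa.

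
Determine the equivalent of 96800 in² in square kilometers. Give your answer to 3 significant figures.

6.25e-5 square kilometers

1 square inch = 6.45160e-10 square kilometers.
So 96800 × 6.45160e-10 ≈ 6.25e-5 km².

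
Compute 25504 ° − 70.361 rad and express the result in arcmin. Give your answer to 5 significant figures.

1.2884 × 10^6 arcmin

25504 ° = 1.53024 × 10^6 arcmin and 70.361 rad = 241883 arcmin.
1.53024 × 10^6 − 241883 ≈ 1.2884 × 10^6 arcmin.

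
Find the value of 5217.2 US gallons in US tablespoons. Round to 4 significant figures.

1 US gallon = 256.000 US tablespoons.
Thus 5217.2 × 256.000 ≈ 1.336 × 10^6 US tbsp.

1.336 × 10^6 US tbsp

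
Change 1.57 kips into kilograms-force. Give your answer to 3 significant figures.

712 kilograms-force

1 kip = 453.592 kgf.
Then 1.57 × 453.592 ≈ 712 kgf.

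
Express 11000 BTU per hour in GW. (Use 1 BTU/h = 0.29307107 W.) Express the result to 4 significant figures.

1 BTU per hour = 2.93071 × 10^-10 GW.
Thus 11000 × 2.93071 × 10^-10 ≈ 3.224 × 10^-6 GW.

3.224 × 10^-6 GW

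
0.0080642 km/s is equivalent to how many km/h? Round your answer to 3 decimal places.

1 kilometer per second = 3600.00 km/h.
Then 0.0080642 × 3600.00 ≈ 29.031 km/h.

29.031 kilometers per hour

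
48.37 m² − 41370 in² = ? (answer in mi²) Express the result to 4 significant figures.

48.37 m² = 1.86758e-5 mi² and 41370 in² = 1.03052e-5 mi².
1.86758e-5 − 1.03052e-5 ≈ 8.371e-6 mi².

8.371e-6 square miles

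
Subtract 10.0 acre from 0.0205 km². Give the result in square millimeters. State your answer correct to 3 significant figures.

-2.00 × 10^10 mm²

0.0205 km² = 2.05000 × 10^10 mm² and 10.0 acre = 4.04686 × 10^10 mm².
2.05000 × 10^10 − 4.04686 × 10^10 ≈ -2.00 × 10^10 mm².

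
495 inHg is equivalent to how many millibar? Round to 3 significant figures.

16800 mbar

1 inHg = 33.8639 millibar.
Thus 495 × 33.8639 ≈ 16800 mbar.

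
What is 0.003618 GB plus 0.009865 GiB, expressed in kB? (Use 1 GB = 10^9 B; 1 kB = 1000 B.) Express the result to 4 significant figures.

0.003618 GB = 3618.00 kB and 0.009865 GiB = 10592.5 kB.
3618.00 + 10592.5 ≈ 14210 kB.

14210 kB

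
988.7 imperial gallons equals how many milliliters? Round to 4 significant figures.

4.495 × 10^6 milliliters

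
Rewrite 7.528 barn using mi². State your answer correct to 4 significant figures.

1 barn = 3.86102 × 10^-35 mi².
7.528 × 3.86102 × 10^-35 ≈ 2.907 × 10^-34 mi².

2.907 × 10^-34 square miles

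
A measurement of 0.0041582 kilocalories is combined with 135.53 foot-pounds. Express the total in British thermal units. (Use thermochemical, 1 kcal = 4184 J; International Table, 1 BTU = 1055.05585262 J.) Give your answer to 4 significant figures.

0.1907 BTU

0.0041582 kcal = 0.0164900 BTU and 135.53 ft·lbf = 0.174165 BTU.
0.0164900 + 0.174165 ≈ 0.1907 BTU.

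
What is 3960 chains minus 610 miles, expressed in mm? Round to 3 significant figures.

-9.02 × 10^8 mm

3960 chain = 7.96625 × 10^7 mm and 610 mi = 9.81700 × 10^8 mm.
7.96625 × 10^7 − 9.81700 × 10^8 ≈ -9.02 × 10^8 mm.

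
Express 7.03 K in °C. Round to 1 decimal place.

-266.1 degrees Celsius

K = °C + 273.15.
Applying the formula gives -266.1 °C.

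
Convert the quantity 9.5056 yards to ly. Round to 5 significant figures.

9.1874 × 10^-16 ly

1 yd = 9.66522 × 10^-17 ly.
So 9.5056 × 9.66522 × 10^-17 ≈ 9.1874 × 10^-16 ly.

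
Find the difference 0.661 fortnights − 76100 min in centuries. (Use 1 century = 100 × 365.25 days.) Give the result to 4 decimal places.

-0.0012 centuries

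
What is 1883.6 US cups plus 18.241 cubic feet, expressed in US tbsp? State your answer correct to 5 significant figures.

65069 US tbsp

1883.6 US cup = 30137.6 US tbsp and 18.241 ft³ = 34931.8 US tbsp.
30137.6 + 34931.8 ≈ 65069 US tbsp.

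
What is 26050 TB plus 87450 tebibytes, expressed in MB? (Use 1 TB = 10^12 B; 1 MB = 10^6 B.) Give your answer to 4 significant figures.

1.222 × 10^11 MB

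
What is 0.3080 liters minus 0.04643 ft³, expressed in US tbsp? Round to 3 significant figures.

-68.1 US tbsp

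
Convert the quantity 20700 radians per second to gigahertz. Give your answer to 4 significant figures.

3.295e-6 GHz

1 radian per second = 1.59155e-10 GHz.
20700 × 1.59155e-10 ≈ 3.295e-6 GHz.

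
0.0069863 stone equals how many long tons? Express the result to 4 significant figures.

4.366e-5 long tons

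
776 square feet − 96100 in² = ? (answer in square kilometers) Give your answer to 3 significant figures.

1.01 × 10^-5 km²

776 ft² = 7.20928 × 10^-5 km² and 96100 in² = 6.19999 × 10^-5 km².
7.20928 × 10^-5 − 6.19999 × 10^-5 ≈ 1.01 × 10^-5 km².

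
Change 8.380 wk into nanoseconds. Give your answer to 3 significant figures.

1 wk = 6.04800e+14 nanoseconds.
Then 8.380 × 6.04800e+14 ≈ 5.07e+15 ns.

5.07e+15 ns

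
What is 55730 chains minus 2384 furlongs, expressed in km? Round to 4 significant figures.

641.5 km

55730 chain = 1121.11 km and 2384 furlong = 479.585 km.
1121.11 − 479.585 ≈ 641.5 km.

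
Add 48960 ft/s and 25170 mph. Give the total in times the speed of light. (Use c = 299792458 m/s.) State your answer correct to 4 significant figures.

8.731e-5 times the speed of light

48960 ft/s = 4.97778e-5 c and 25170 mph = 3.75326e-5 c.
4.97778e-5 + 3.75326e-5 ≈ 8.731e-5 c.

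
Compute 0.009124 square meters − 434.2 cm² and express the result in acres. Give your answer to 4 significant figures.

0.009124 m² = 2.25459 × 10^-6 acre and 434.2 cm² = 1.07293 × 10^-5 acre.
2.25459 × 10^-6 − 1.07293 × 10^-5 ≈ -8.475 × 10^-6 acre.

-8.475 × 10^-6 acre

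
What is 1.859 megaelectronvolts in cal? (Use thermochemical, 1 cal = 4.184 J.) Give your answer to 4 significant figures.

1 megaelectronvolt = 3.82929e-14 cal.
1.859 × 3.82929e-14 ≈ 7.119e-14 cal.

7.119e-14 calories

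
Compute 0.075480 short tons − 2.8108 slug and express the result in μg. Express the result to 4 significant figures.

2.745e+10 μg

0.075480 short ton = 6.84743e+10 μg and 2.8108 slug = 4.10205e+10 μg.
6.84743e+10 − 4.10205e+10 ≈ 2.745e+10 μg.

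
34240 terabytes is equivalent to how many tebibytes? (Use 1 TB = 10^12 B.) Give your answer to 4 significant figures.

31140 TiB

1 terabyte = 0.909495 TiB.
34240 × 0.909495 ≈ 31140 TiB.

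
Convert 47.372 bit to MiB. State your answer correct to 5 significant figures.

5.6472e-6 mebibytes

1 bit = 1.19209e-7 MiB.
Then 47.372 × 1.19209e-7 ≈ 5.6472e-6 MiB.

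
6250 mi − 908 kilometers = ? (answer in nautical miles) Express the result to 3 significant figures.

6250 mi = 5431.10 nmi and 908 km = 490.281 nmi.
5431.10 − 490.281 ≈ 4940 nmi.

4940 nautical miles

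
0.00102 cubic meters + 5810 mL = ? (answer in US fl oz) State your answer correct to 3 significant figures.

231 US fluid ounces

0.00102 m³ = 34.4903 US fl oz and 5810 mL = 196.459 US fl oz.
34.4903 + 196.459 ≈ 231 US fl oz.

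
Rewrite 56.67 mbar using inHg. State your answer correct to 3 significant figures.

1 mbar = 0.0295300 inHg.
So 56.67 × 0.0295300 ≈ 1.67 inHg.

1.67 inHg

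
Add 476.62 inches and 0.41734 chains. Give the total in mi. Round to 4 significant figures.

476.62 in = 0.00752241 mi and 0.41734 chain = 0.00521675 mi.
0.00752241 + 0.00521675 ≈ 0.01274 mi.

0.01274 mi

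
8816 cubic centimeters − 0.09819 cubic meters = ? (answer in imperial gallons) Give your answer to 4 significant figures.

-19.66 imp gal

8816 cm³ = 1.93925 imp gal and 0.09819 m³ = 21.5988 imp gal.
1.93925 − 21.5988 ≈ -19.66 imp gal.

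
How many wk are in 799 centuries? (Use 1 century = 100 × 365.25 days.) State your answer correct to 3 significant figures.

4.17e+6 wk

1 century = 5217.86 wk.
Thus 799 × 5217.86 ≈ 4.17e+6 wk.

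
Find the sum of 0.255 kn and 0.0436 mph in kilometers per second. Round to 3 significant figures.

0.000151 km/s

0.255 kn = 0.000131183 km/s and 0.0436 mph = 1.94909 × 10^-5 km/s.
0.000131183 + 1.94909 × 10^-5 ≈ 0.000151 km/s.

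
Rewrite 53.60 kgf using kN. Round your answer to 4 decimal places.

0.5256 kN

1 kilogram-force = 0.00980665 kN.
Thus 53.60 × 0.00980665 ≈ 0.5256 kN.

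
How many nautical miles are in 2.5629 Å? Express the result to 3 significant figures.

1.38 × 10^-13 nmi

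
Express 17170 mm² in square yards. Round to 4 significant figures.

0.02054 square yards

1 mm² = 1.19599 × 10^-6 yd².
Thus 17170 × 1.19599 × 10^-6 ≈ 0.02054 yd².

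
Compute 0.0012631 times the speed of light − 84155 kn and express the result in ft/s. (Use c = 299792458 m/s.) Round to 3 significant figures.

0.0012631 c = 1.24235e+6 ft/s and 84155 kn = 142038 ft/s.
1.24235e+6 − 142038 ≈ 1.10e+6 ft/s.

1.10e+6 ft/s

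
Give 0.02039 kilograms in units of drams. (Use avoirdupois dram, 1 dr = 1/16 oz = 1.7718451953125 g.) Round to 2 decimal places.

11.51 dr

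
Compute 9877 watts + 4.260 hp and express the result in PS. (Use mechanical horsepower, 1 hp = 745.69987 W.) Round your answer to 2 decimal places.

9877 W = 13.4290 PS and 4.260 hp = 4.31908 PS.
13.4290 + 4.31908 ≈ 17.75 PS.

17.75 PS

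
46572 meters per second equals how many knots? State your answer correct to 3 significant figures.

90500 kn

1 meter per second = 1.94384 knots.
Then 46572 × 1.94384 ≈ 90500 kn.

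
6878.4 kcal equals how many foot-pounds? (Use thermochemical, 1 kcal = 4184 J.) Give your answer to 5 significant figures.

1 kcal = 3085.96 ft·lbf.
6878.4 × 3085.96 ≈ 2.1226 × 10^7 ft·lbf.

2.1226 × 10^7 foot-pounds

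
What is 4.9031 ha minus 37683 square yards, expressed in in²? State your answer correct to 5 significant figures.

4.9031 ha = 7.59982e+7 in² and 37683 yd² = 4.88372e+7 in².
7.59982e+7 − 4.88372e+7 ≈ 2.7161e+7 in².

2.7161e+7 square inches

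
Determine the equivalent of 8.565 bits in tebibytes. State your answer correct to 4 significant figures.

9.737e-13 tebibytes

1 bit = 1.13687e-13 TiB.
Thus 8.565 × 1.13687e-13 ≈ 9.737e-13 TiB.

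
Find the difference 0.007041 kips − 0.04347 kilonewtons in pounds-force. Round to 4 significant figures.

-2.731 lbf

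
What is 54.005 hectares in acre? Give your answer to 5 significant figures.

133.45 acres

1 ha = 2.47105 acres.
So 54.005 × 2.47105 ≈ 133.45 acre.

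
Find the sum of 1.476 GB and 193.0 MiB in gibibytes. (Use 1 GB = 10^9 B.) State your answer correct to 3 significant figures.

1.476 GB = 1.37463 GiB and 193.0 MiB = 0.188477 GiB.
1.37463 + 0.188477 ≈ 1.56 GiB.

1.56 GiB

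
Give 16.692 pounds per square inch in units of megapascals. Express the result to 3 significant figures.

1 psi = 0.00689476 MPa.
So 16.692 × 0.00689476 ≈ 0.115 MPa.

0.115 MPa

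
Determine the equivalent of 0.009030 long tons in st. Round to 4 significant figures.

1 long ton = 160.000 stone.
0.009030 × 160.000 ≈ 1.445 st.

1.445 st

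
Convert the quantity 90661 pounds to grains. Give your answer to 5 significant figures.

6.3463e+8 grains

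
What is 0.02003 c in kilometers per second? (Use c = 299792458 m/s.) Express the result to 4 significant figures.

6005 km/s

1 c = 299792 kilometers per second.
So 0.02003 × 299792 ≈ 6005 km/s.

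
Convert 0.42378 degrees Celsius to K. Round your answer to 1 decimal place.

273.6 kelvins

K = °C + 273.15.
Applying the formula gives 273.6 K.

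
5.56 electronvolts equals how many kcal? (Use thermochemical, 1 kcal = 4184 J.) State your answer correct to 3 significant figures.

1 eV = 3.82929 × 10^-23 kcal.
5.56 × 3.82929 × 10^-23 ≈ 2.13 × 10^-22 kcal.

2.13 × 10^-22 kcal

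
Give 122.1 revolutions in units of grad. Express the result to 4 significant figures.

48840 gradians

1 rev = 400.000 gradians.
So 122.1 × 400.000 ≈ 48840 grad.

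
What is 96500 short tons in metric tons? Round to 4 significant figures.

87540 metric tons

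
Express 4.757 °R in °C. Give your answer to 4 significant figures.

°R = (°C + 273.15) × 9/5.
Applying the formula gives -270.5 °C.

-270.5 °C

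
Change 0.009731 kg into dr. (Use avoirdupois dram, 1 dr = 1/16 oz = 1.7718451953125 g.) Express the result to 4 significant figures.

5.492 dr

1 kilogram = 564.383 dr.
So 0.009731 × 564.383 ≈ 5.492 dr.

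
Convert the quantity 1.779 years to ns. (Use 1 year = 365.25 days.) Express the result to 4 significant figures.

5.614e+16 ns

1 year = 3.15576e+16 ns.
1.779 × 3.15576e+16 ≈ 5.614e+16 ns.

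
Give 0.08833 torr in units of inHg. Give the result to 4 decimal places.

1 torr = 0.0393701 inHg.
So 0.08833 × 0.0393701 ≈ 0.0035 inHg.

0.0035 inches of mercury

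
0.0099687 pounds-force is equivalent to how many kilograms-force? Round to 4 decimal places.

0.0045 kgf

1 lbf = 0.453592 kilograms-force.
Then 0.0099687 × 0.453592 ≈ 0.0045 kgf.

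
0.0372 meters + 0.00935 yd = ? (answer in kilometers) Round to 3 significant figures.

0.0372 m = 3.72000e-5 km and 0.00935 yd = 8.54964e-6 km.
3.72000e-5 + 8.54964e-6 ≈ 4.57e-5 km.

4.57e-5 km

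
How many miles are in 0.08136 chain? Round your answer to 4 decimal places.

0.0010 miles

1 chain = 0.0125000 mi.
Thus 0.08136 × 0.0125000 ≈ 0.0010 mi.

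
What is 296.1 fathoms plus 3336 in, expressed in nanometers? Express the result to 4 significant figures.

296.1 fathom = 5.41508e+11 nm and 3336 in = 8.47344e+10 nm.
5.41508e+11 + 8.47344e+10 ≈ 6.262e+11 nm.

6.262e+11 nm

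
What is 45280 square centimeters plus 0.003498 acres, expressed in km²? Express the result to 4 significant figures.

1.868e-5 km²

45280 cm² = 4.52800e-6 km² and 0.003498 acre = 1.41559e-5 km².
4.52800e-6 + 1.41559e-5 ≈ 1.868e-5 km².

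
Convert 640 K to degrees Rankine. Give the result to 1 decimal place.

°R = K × 9/5.
Applying the formula gives 1152.0 °R.

1152.0 degrees Rankine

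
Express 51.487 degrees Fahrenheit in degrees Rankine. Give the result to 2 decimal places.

511.16 °R

°R = °F + 459.67.
Applying the formula gives 511.16 °R.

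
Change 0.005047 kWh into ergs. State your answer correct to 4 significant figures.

1 kilowatt-hour = 3.60000 × 10^13 erg.
So 0.005047 × 3.60000 × 10^13 ≈ 1.817 × 10^11 erg.

1.817 × 10^11 ergs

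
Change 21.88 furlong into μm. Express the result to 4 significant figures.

1 furlong = 2.01168e+8 μm.
Then 21.88 × 2.01168e+8 ≈ 4.402e+9 μm.

4.402e+9 μm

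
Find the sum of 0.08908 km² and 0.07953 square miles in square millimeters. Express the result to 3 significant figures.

0.08908 km² = 8.90800 × 10^10 mm² and 0.07953 mi² = 2.05982 × 10^11 mm².
8.90800 × 10^10 + 2.05982 × 10^11 ≈ 2.95 × 10^11 mm².

2.95 × 10^11 square millimeters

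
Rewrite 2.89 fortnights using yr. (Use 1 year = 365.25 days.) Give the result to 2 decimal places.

1 fortnight = 0.0383299 yr.
So 2.89 × 0.0383299 ≈ 0.11 yr.

0.11 yr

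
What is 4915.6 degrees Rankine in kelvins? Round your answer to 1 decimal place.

°R = K × 9/5.
Applying the formula gives 2730.9 K.

2730.9 K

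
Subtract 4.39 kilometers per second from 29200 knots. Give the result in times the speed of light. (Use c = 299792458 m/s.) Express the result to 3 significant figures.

3.55e-5 c

29200 kn = 5.01073e-5 c and 4.39 km/s = 1.46435e-5 c.
5.01073e-5 − 1.46435e-5 ≈ 3.55e-5 c.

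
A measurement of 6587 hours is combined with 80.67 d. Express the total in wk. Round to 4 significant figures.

50.73 wk

6587 h = 39.2083 wk and 80.67 d = 11.5243 wk.
39.2083 + 11.5243 ≈ 50.73 wk.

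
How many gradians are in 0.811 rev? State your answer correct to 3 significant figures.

324 grad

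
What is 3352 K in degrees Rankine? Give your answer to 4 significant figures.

°R = K × 9/5.
Applying the formula gives 6034 °R.

6034 degrees Rankine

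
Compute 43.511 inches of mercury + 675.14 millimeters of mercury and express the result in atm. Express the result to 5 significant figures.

2.3425 atm

43.511 inHg = 1.45418 atm and 675.14 mmHg = 0.888342 atm.
1.45418 + 0.888342 ≈ 2.3425 atm.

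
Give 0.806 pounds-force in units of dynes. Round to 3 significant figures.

359000 dynes

1 lbf = 444822 dyn.
0.806 × 444822 ≈ 359000 dyn.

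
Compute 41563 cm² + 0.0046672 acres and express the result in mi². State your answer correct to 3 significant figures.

8.90e-6 mi²

41563 cm² = 1.60476e-6 mi² and 0.0046672 acre = 7.29250e-6 mi².
1.60476e-6 + 7.29250e-6 ≈ 8.90e-6 mi².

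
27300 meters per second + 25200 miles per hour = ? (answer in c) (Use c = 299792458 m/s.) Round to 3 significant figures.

0.000129 times the speed of light

27300 m/s = 9.10630 × 10^-5 c and 25200 mph = 3.75774 × 10^-5 c.
9.10630 × 10^-5 + 3.75774 × 10^-5 ≈ 0.000129 c.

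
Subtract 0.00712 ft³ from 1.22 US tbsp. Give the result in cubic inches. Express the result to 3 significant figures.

1.22 US tbsp = 1.10086 in³ and 0.00712 ft³ = 12.3034 in³.
1.10086 − 12.3034 ≈ -11.2 in³.

-11.2 in³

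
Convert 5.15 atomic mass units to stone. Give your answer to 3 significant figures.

1.35 × 10^-27 st

1 atomic mass unit = 2.61490 × 10^-28 st.
Thus 5.15 × 2.61490 × 10^-28 ≈ 1.35 × 10^-27 st.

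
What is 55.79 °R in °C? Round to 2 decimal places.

°R = (°C + 273.15) × 9/5.
Applying the formula gives -242.16 °C.

-242.16 degrees Celsius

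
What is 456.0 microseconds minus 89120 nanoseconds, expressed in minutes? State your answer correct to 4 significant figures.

456.0 μs = 7.60000 × 10^-6 min and 89120 ns = 1.48533 × 10^-6 min.
7.60000 × 10^-6 − 1.48533 × 10^-6 ≈ 6.115 × 10^-6 min.

6.115 × 10^-6 min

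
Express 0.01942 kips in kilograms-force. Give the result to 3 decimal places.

8.809 kgf

1 kip = 453.592 kilograms-force.
Thus 0.01942 × 453.592 ≈ 8.809 kgf.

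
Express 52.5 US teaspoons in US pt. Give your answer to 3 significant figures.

0.547 US pints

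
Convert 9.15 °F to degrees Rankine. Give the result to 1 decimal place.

°R = °F + 459.67.
Applying the formula gives 468.8 °R.

468.8 degrees Rankine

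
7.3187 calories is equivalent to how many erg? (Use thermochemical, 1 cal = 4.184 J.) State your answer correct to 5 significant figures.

3.0621e+8 ergs

1 calorie = 4.18400e+7 erg.
So 7.3187 × 4.18400e+7 ≈ 3.0621e+8 erg.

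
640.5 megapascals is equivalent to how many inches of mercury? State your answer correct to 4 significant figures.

1 MPa = 295.300 inches of mercury.
Then 640.5 × 295.300 ≈ 189100 inHg.

189100 inHg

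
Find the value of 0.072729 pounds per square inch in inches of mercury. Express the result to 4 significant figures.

1 pound per square inch = 2.03602 inHg.
So 0.072729 × 2.03602 ≈ 0.1481 inHg.

0.1481 inches of mercury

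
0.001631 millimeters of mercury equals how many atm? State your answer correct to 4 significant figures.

2.146e-6 atmospheres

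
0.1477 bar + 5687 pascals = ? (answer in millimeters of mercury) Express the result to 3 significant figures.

0.1477 bar = 110.784 mmHg and 5687 Pa = 42.6560 mmHg.
110.784 + 42.6560 ≈ 153 mmHg.

153 millimeters of mercury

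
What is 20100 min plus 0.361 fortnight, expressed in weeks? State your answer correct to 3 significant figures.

20100 min = 1.99405 wk and 0.361 fortnight = 0.722000 wk.
1.99405 + 0.722000 ≈ 2.72 wk.

2.72 wk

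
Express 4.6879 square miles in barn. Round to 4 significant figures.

1.214e+35 barn

1 square mile = 2.58999e+34 barn.
Thus 4.6879 × 2.58999e+34 ≈ 1.214e+35 barn.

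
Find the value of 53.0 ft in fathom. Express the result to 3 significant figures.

8.83 fathoms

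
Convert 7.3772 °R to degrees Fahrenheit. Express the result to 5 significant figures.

-452.29 degrees Fahrenheit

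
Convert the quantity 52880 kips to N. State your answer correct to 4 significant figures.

1 kip = 4448.22 N.
So 52880 × 4448.22 ≈ 2.352 × 10^8 N.

2.352 × 10^8 newtons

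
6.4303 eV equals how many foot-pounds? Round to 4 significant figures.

1 electronvolt = 1.18170 × 10^-19 ft·lbf.
Thus 6.4303 × 1.18170 × 10^-19 ≈ 7.599 × 10^-19 ft·lbf.

7.599 × 10^-19 ft·lbf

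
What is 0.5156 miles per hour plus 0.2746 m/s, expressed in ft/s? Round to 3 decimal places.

0.5156 mph = 0.756213 ft/s and 0.2746 m/s = 0.900919 ft/s.
0.756213 + 0.900919 ≈ 1.657 ft/s.

1.657 feet per second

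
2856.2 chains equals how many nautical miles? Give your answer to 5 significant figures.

31.025 nautical miles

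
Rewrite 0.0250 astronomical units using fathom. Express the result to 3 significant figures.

1 astronomical unit = 8.18011e+10 fathom.
Then 0.0250 × 8.18011e+10 ≈ 2.05e+9 fathom.

2.05e+9 fathom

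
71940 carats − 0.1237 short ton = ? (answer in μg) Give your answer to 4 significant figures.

-9.783 × 10^10 micrograms

71940 ct = 1.43880 × 10^10 μg and 0.1237 short ton = 1.12219 × 10^11 μg.
1.43880 × 10^10 − 1.12219 × 10^11 ≈ -9.783 × 10^10 μg.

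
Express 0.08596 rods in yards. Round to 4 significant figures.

1 rod = 5.50000 yd.
Then 0.08596 × 5.50000 ≈ 0.4728 yd.

0.4728 yd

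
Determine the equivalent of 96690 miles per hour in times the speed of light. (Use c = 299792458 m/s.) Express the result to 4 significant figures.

1 mile per hour = 1.49116 × 10^-9 times the speed of light.
96690 × 1.49116 × 10^-9 ≈ 0.0001442 c.

0.0001442 c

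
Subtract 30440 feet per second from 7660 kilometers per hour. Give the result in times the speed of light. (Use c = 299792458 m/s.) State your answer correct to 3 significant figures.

-2.39e-5 c

7660 km/h = 7.09750e-6 c and 30440 ft/s = 3.09485e-5 c.
7.09750e-6 − 3.09485e-5 ≈ -2.39e-5 c.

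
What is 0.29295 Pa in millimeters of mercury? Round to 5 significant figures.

0.0021973 millimeters of mercury

1 Pa = 0.00750062 millimeters of mercury.
Then 0.29295 × 0.00750062 ≈ 0.0021973 mmHg.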